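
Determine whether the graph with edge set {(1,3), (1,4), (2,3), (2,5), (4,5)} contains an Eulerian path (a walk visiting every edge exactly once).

Step 1: Find the degree of each vertex:
  deg(1) = 2
  deg(2) = 2
  deg(3) = 2
  deg(4) = 2
  deg(5) = 2

Step 2: Count vertices with odd degree:
  All vertices have even degree (0 odd-degree vertices)

Step 3: Apply Euler's theorem:
  - Eulerian circuit exists iff graph is connected and all vertices have even degree
  - Eulerian path exists iff graph is connected and has 0 or 2 odd-degree vertices

Graph is connected with 0 odd-degree vertices.
Both Eulerian circuit and Eulerian path exist.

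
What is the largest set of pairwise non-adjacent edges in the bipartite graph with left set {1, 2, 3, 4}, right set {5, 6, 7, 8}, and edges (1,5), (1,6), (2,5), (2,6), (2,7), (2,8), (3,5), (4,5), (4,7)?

Step 1: List the neighbors of each left vertex:
  1: 5, 6
  2: 5, 6, 7, 8
  3: 5
  4: 5, 7

Step 2: Greedily match left vertices, then look for augmenting paths:
  Match 1 -- 6
  Match 2 -- 8
  Match 3 -- 5
  Match 4 -- 7
  No augmenting path remains.

Step 3: Verify this is maximum:
  Matching size 4 = min(|L|, |R|) = min(4, 4), which is an upper bound, so this matching is maximum.

Maximum matching: {(1,6), (2,8), (3,5), (4,7)}
Size: 4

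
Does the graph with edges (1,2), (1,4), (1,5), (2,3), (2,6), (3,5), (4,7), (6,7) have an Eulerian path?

Step 1: Find the degree of each vertex:
  deg(1) = 3
  deg(2) = 3
  deg(3) = 2
  deg(4) = 2
  deg(5) = 2
  deg(6) = 2
  deg(7) = 2

Step 2: Count vertices with odd degree:
  Odd-degree vertices: 1, 2 (2 total)

Step 3: Apply Euler's theorem:
  - Eulerian circuit exists iff graph is connected and all vertices have even degree
  - Eulerian path exists iff graph is connected and has 0 or 2 odd-degree vertices

Graph is connected with exactly 2 odd-degree vertices (1, 2).
Eulerian path exists (starting and ending at the odd-degree vertices), but no Eulerian circuit.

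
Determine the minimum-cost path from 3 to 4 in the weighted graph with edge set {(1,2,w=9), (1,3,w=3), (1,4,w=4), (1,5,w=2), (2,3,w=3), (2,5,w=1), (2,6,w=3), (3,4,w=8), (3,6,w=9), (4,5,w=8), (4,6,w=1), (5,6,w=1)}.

Step 1: Build adjacency list with weights:
  1: 2(w=9), 3(w=3), 4(w=4), 5(w=2)
  2: 1(w=9), 3(w=3), 5(w=1), 6(w=3)
  3: 1(w=3), 2(w=3), 4(w=8), 6(w=9)
  4: 1(w=4), 3(w=8), 5(w=8), 6(w=1)
  5: 1(w=2), 2(w=1), 4(w=8), 6(w=1)
  6: 2(w=3), 3(w=9), 4(w=1), 5(w=1)

Step 2: Apply Dijkstra's algorithm from vertex 3:
  Visit vertex 3 (distance=0)
    Update dist[1] = 3
    Update dist[2] = 3
    Update dist[4] = 8
    Update dist[6] = 9
  Visit vertex 1 (distance=3)
    Update dist[4] = 7
    Update dist[5] = 5
  Visit vertex 2 (distance=3)
    Update dist[5] = 4
    Update dist[6] = 6
  Visit vertex 5 (distance=4)
    Update dist[6] = 5
  Visit vertex 6 (distance=5)
    Update dist[4] = 6
  Visit vertex 4 (distance=6)

Step 3: Shortest path: 3 -> 2 -> 5 -> 6 -> 4
Total weight: 3 + 1 + 1 + 1 = 6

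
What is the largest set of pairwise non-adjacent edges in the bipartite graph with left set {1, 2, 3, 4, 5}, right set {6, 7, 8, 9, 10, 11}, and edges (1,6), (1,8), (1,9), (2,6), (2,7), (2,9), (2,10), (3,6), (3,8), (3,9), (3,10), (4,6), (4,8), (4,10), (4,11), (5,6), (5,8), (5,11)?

Step 1: List the neighbors of each left vertex:
  1: 6, 8, 9
  2: 6, 7, 9, 10
  3: 6, 8, 9, 10
  4: 6, 8, 10, 11
  5: 6, 8, 11

Step 2: Greedily match left vertices, then look for augmenting paths:
  Match 1 -- 6
  Match 2 -- 7
  Match 3 -- 8
  Match 4 -- 10
  Match 5 -- 11
  No augmenting path remains.

Step 3: Verify this is maximum:
  Matching size 5 = min(|L|, |R|) = min(5, 6), which is an upper bound, so this matching is maximum.

Maximum matching: {(1,6), (2,7), (3,8), (4,10), (5,11)}
Size: 5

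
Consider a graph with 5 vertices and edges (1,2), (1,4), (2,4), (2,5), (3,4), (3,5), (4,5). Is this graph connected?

Step 1: Build adjacency list from edges:
  1: 2, 4
  2: 1, 4, 5
  3: 4, 5
  4: 1, 2, 3, 5
  5: 2, 3, 4

Step 2: Run BFS/DFS from vertex 1:
  Visited: {1, 2, 4, 5, 3}
  Reached 5 of 5 vertices

Step 3: All 5 vertices reached from vertex 1, so the graph is connected.
Answer: Yes, the graph is connected.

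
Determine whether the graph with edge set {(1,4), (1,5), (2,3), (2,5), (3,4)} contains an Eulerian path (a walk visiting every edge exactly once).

Step 1: Find the degree of each vertex:
  deg(1) = 2
  deg(2) = 2
  deg(3) = 2
  deg(4) = 2
  deg(5) = 2

Step 2: Count vertices with odd degree:
  All vertices have even degree (0 odd-degree vertices)

Step 3: Apply Euler's theorem:
  - Eulerian circuit exists iff graph is connected and all vertices have even degree
  - Eulerian path exists iff graph is connected and has 0 or 2 odd-degree vertices

Graph is connected with 0 odd-degree vertices.
Both Eulerian circuit and Eulerian path exist.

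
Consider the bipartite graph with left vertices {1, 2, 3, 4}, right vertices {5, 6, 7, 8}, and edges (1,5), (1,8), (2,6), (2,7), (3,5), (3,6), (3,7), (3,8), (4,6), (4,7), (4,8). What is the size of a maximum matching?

Step 1: List the neighbors of each left vertex:
  1: 5, 8
  2: 6, 7
  3: 5, 6, 7, 8
  4: 6, 7, 8

Step 2: Greedily match left vertices, then look for augmenting paths:
  Match 1 -- 5
  Match 2 -- 6
  Match 3 -- 7
  Match 4 -- 8
  No augmenting path remains.

Step 3: Verify this is maximum:
  Matching size 4 = min(|L|, |R|) = min(4, 4), which is an upper bound, so this matching is maximum.

Maximum matching: {(1,5), (2,6), (3,7), (4,8)}
Size: 4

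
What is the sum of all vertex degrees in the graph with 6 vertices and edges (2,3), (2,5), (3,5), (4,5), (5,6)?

Step 1: Count edges incident to each vertex:
  deg(1) = 0 (neighbors: none)
  deg(2) = 2 (neighbors: 3, 5)
  deg(3) = 2 (neighbors: 2, 5)
  deg(4) = 1 (neighbors: 5)
  deg(5) = 4 (neighbors: 2, 3, 4, 6)
  deg(6) = 1 (neighbors: 5)

Step 2: Sum all degrees:
  0 + 2 + 2 + 1 + 4 + 1 = 10

Verification: sum of degrees = 2 * |E| = 2 * 5 = 10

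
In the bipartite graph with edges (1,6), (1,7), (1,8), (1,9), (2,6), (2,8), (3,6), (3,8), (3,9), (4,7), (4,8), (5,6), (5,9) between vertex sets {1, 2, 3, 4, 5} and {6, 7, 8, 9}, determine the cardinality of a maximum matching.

Step 1: List the neighbors of each left vertex:
  1: 6, 7, 8, 9
  2: 6, 8
  3: 6, 8, 9
  4: 7, 8
  5: 6, 9

Step 2: Greedily match left vertices, then look for augmenting paths:
  Match 1 -- 6
  Match 2 -- 8
  Match 3 -- 9
  Match 4 -- 7
  No augmenting path remains.

Step 3: Verify this is maximum:
  Matching size 4 = min(|L|, |R|) = min(5, 4), which is an upper bound, so this matching is maximum.

Maximum matching: {(1,6), (2,8), (3,9), (4,7)}
Size: 4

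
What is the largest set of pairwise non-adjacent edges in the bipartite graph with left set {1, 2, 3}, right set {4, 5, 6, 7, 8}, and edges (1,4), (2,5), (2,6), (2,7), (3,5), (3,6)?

Step 1: List the neighbors of each left vertex:
  1: 4
  2: 5, 6, 7
  3: 5, 6

Step 2: Greedily match left vertices, then look for augmenting paths:
  Match 1 -- 4
  Match 2 -- 5
  Match 3 -- 6
  No augmenting path remains.

Step 3: Verify this is maximum:
  Matching size 3 = min(|L|, |R|) = min(3, 5), which is an upper bound, so this matching is maximum.

Maximum matching: {(1,4), (2,5), (3,6)}
Size: 3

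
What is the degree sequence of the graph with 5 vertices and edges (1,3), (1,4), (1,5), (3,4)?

Step 1: Count edges incident to each vertex:
  deg(1) = 3 (neighbors: 3, 4, 5)
  deg(2) = 0 (neighbors: none)
  deg(3) = 2 (neighbors: 1, 4)
  deg(4) = 2 (neighbors: 1, 3)
  deg(5) = 1 (neighbors: 1)

Step 2: Sort degrees in non-increasing order:
  Degrees: [3, 0, 2, 2, 1] -> sorted: [3, 2, 2, 1, 0]

Degree sequence: [3, 2, 2, 1, 0]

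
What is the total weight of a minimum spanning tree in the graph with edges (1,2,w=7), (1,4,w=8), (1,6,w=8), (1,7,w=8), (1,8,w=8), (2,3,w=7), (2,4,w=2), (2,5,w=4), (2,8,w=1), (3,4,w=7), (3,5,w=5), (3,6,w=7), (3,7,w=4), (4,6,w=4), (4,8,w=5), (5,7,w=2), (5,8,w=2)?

Apply Kruskal's algorithm (sort edges by weight, add if no cycle):

Sorted edges by weight:
  (2,8) w=1
  (2,4) w=2
  (5,7) w=2
  (5,8) w=2
  (2,5) w=4
  (3,7) w=4
  (4,6) w=4
  (3,5) w=5
  (4,8) w=5
  (1,2) w=7
  (2,3) w=7
  (3,4) w=7
  (3,6) w=7
  (1,7) w=8
  (1,4) w=8
  (1,6) w=8
  (1,8) w=8

Add edge (2,8) w=1 -- no cycle. Running total: 1
Add edge (2,4) w=2 -- no cycle. Running total: 3
Add edge (5,7) w=2 -- no cycle. Running total: 5
Add edge (5,8) w=2 -- no cycle. Running total: 7
Skip edge (2,5) w=4 -- would create cycle
Add edge (3,7) w=4 -- no cycle. Running total: 11
Add edge (4,6) w=4 -- no cycle. Running total: 15
Skip edge (3,5) w=5 -- would create cycle
Skip edge (4,8) w=5 -- would create cycle
Add edge (1,2) w=7 -- no cycle. Running total: 22

MST edges: (2,8,w=1), (2,4,w=2), (5,7,w=2), (5,8,w=2), (3,7,w=4), (4,6,w=4), (1,2,w=7)
Total MST weight: 1 + 2 + 2 + 2 + 4 + 4 + 7 = 22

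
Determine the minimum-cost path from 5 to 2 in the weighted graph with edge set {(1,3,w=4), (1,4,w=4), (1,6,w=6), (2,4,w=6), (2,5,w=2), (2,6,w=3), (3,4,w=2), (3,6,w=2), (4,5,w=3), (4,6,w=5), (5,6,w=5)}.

Step 1: Build adjacency list with weights:
  1: 3(w=4), 4(w=4), 6(w=6)
  2: 4(w=6), 5(w=2), 6(w=3)
  3: 1(w=4), 4(w=2), 6(w=2)
  4: 1(w=4), 2(w=6), 3(w=2), 5(w=3), 6(w=5)
  5: 2(w=2), 4(w=3), 6(w=5)
  6: 1(w=6), 2(w=3), 3(w=2), 4(w=5), 5(w=5)

Step 2: Apply Dijkstra's algorithm from vertex 5:
  Visit vertex 5 (distance=0)
    Update dist[2] = 2
    Update dist[4] = 3
    Update dist[6] = 5
  Visit vertex 2 (distance=2)

Step 3: Shortest path: 5 -> 2
Total weight: 2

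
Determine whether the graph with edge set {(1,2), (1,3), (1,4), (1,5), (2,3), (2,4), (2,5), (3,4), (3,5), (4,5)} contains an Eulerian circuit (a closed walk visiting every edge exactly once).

Step 1: Find the degree of each vertex:
  deg(1) = 4
  deg(2) = 4
  deg(3) = 4
  deg(4) = 4
  deg(5) = 4

Step 2: Count vertices with odd degree:
  All vertices have even degree (0 odd-degree vertices)

Step 3: Apply Euler's theorem:
  - Eulerian circuit exists iff graph is connected and all vertices have even degree
  - Eulerian path exists iff graph is connected and has 0 or 2 odd-degree vertices

Graph is connected with 0 odd-degree vertices.
Both Eulerian circuit and Eulerian path exist.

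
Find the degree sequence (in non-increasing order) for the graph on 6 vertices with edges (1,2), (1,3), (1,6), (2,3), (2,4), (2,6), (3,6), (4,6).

Step 1: Count edges incident to each vertex:
  deg(1) = 3 (neighbors: 2, 3, 6)
  deg(2) = 4 (neighbors: 1, 3, 4, 6)
  deg(3) = 3 (neighbors: 1, 2, 6)
  deg(4) = 2 (neighbors: 2, 6)
  deg(5) = 0 (neighbors: none)
  deg(6) = 4 (neighbors: 1, 2, 3, 4)

Step 2: Sort degrees in non-increasing order:
  Degrees: [3, 4, 3, 2, 0, 4] -> sorted: [4, 4, 3, 3, 2, 0]

Degree sequence: [4, 4, 3, 3, 2, 0]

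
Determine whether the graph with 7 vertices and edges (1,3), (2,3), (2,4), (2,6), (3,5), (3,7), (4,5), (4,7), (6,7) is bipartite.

Step 1: Attempt 2-coloring using BFS:
  Start at vertex 1, assign color 0
  Color vertex 3 with color 1 (neighbor of 1)
  Color vertex 2 with color 0 (neighbor of 3)
  Color vertex 5 with color 0 (neighbor of 3)
  Color vertex 7 with color 0 (neighbor of 3)
  Color vertex 4 with color 1 (neighbor of 2)
  Color vertex 6 with color 1 (neighbor of 2)

Step 2: 2-coloring succeeded. No conflicts found.
  Set A (color 0): {1, 2, 5, 7}
  Set B (color 1): {3, 4, 6}

The graph is bipartite with partition {1, 2, 5, 7}, {3, 4, 6}.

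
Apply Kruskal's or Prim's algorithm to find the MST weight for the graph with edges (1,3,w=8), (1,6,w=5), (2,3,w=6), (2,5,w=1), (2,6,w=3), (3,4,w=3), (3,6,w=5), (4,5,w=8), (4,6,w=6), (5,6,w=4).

Apply Kruskal's algorithm (sort edges by weight, add if no cycle):

Sorted edges by weight:
  (2,5) w=1
  (2,6) w=3
  (3,4) w=3
  (5,6) w=4
  (1,6) w=5
  (3,6) w=5
  (2,3) w=6
  (4,6) w=6
  (1,3) w=8
  (4,5) w=8

Add edge (2,5) w=1 -- no cycle. Running total: 1
Add edge (2,6) w=3 -- no cycle. Running total: 4
Add edge (3,4) w=3 -- no cycle. Running total: 7
Skip edge (5,6) w=4 -- would create cycle
Add edge (1,6) w=5 -- no cycle. Running total: 12
Add edge (3,6) w=5 -- no cycle. Running total: 17

MST edges: (2,5,w=1), (2,6,w=3), (3,4,w=3), (1,6,w=5), (3,6,w=5)
Total MST weight: 1 + 3 + 3 + 5 + 5 = 17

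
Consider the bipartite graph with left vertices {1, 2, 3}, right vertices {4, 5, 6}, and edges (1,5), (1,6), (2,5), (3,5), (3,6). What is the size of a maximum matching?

Step 1: List the neighbors of each left vertex:
  1: 5, 6
  2: 5
  3: 5, 6

Step 2: Greedily match left vertices, then look for augmenting paths:
  Match 1 -- 5
  Match 3 -- 6
  No augmenting path remains.

Step 3: Verify this is maximum:
  Matching has size 2. The vertex set {5, 6} covers every edge and has size 2; any matching has at most one edge per cover vertex, so 2 is maximum (König's theorem).

Maximum matching: {(1,5), (3,6)}
Size: 2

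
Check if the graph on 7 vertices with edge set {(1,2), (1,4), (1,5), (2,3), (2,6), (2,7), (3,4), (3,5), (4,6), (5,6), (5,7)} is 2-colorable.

Step 1: Attempt 2-coloring using BFS:
  Start at vertex 1, assign color 0
  Color vertex 2 with color 1 (neighbor of 1)
  Color vertex 4 with color 1 (neighbor of 1)
  Color vertex 5 with color 1 (neighbor of 1)
  Color vertex 3 with color 0 (neighbor of 2)
  Color vertex 6 with color 0 (neighbor of 2)
  Color vertex 7 with color 0 (neighbor of 2)

Step 2: 2-coloring succeeded. No conflicts found.
  Set A (color 0): {1, 3, 6, 7}
  Set B (color 1): {2, 4, 5}

The graph is bipartite with partition {1, 3, 6, 7}, {2, 4, 5}.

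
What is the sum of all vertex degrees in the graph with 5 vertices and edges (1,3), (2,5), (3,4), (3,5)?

Step 1: Count edges incident to each vertex:
  deg(1) = 1 (neighbors: 3)
  deg(2) = 1 (neighbors: 5)
  deg(3) = 3 (neighbors: 1, 4, 5)
  deg(4) = 1 (neighbors: 3)
  deg(5) = 2 (neighbors: 2, 3)

Step 2: Sum all degrees:
  1 + 1 + 3 + 1 + 2 = 8

Verification: sum of degrees = 2 * |E| = 2 * 4 = 8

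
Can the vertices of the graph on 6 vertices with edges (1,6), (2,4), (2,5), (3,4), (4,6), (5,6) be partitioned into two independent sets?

Step 1: Attempt 2-coloring using BFS:
  Start at vertex 1, assign color 0
  Color vertex 6 with color 1 (neighbor of 1)
  Color vertex 4 with color 0 (neighbor of 6)
  Color vertex 5 with color 0 (neighbor of 6)
  Color vertex 2 with color 1 (neighbor of 4)
  Color vertex 3 with color 1 (neighbor of 4)

Step 2: 2-coloring succeeded. No conflicts found.
  Set A (color 0): {1, 4, 5}
  Set B (color 1): {2, 3, 6}

The graph is bipartite with partition {1, 4, 5}, {2, 3, 6}.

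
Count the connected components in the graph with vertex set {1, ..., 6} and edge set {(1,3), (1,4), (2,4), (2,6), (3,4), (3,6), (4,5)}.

Step 1: Build adjacency list from edges:
  1: 3, 4
  2: 4, 6
  3: 1, 4, 6
  4: 1, 2, 3, 5
  5: 4
  6: 2, 3

Step 2: Run BFS/DFS from vertex 1:
  Visited: {1, 3, 4, 6, 2, 5}
  Reached 6 of 6 vertices

Step 3: All 6 vertices reached from vertex 1, so the graph is connected.
Number of connected components: 1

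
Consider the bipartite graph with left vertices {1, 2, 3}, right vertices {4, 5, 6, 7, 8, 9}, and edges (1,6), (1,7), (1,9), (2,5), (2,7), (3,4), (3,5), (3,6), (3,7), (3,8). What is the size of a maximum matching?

Step 1: List the neighbors of each left vertex:
  1: 6, 7, 9
  2: 5, 7
  3: 4, 5, 6, 7, 8

Step 2: Greedily match left vertices, then look for augmenting paths:
  Match 1 -- 6
  Match 2 -- 5
  Match 3 -- 4
  No augmenting path remains.

Step 3: Verify this is maximum:
  Matching size 3 = min(|L|, |R|) = min(3, 6), which is an upper bound, so this matching is maximum.

Maximum matching: {(1,6), (2,5), (3,4)}
Size: 3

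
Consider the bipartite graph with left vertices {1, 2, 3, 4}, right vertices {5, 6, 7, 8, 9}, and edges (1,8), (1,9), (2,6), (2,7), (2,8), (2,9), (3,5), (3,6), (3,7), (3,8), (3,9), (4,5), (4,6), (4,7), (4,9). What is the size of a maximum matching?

Step 1: List the neighbors of each left vertex:
  1: 8, 9
  2: 6, 7, 8, 9
  3: 5, 6, 7, 8, 9
  4: 5, 6, 7, 9

Step 2: Greedily match left vertices, then look for augmenting paths:
  Match 1 -- 8
  Match 2 -- 6
  Match 3 -- 5
  Match 4 -- 7
  No augmenting path remains.

Step 3: Verify this is maximum:
  Matching size 4 = min(|L|, |R|) = min(4, 5), which is an upper bound, so this matching is maximum.

Maximum matching: {(1,8), (2,6), (3,5), (4,7)}
Size: 4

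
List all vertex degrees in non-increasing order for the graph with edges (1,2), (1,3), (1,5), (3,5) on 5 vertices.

Step 1: Count edges incident to each vertex:
  deg(1) = 3 (neighbors: 2, 3, 5)
  deg(2) = 1 (neighbors: 1)
  deg(3) = 2 (neighbors: 1, 5)
  deg(4) = 0 (neighbors: none)
  deg(5) = 2 (neighbors: 1, 3)

Step 2: Sort degrees in non-increasing order:
  Degrees: [3, 1, 2, 0, 2] -> sorted: [3, 2, 2, 1, 0]

Degree sequence: [3, 2, 2, 1, 0]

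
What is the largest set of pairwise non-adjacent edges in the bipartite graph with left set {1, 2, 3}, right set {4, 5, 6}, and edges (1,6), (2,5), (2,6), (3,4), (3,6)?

Step 1: List the neighbors of each left vertex:
  1: 6
  2: 5, 6
  3: 4, 6

Step 2: Greedily match left vertices, then look for augmenting paths:
  Match 1 -- 6
  Match 2 -- 5
  Match 3 -- 4
  No augmenting path remains.

Step 3: Verify this is maximum:
  Matching size 3 = min(|L|, |R|) = min(3, 3), which is an upper bound, so this matching is maximum.

Maximum matching: {(1,6), (2,5), (3,4)}
Size: 3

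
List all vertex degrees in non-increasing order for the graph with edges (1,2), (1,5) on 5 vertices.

Step 1: Count edges incident to each vertex:
  deg(1) = 2 (neighbors: 2, 5)
  deg(2) = 1 (neighbors: 1)
  deg(3) = 0 (neighbors: none)
  deg(4) = 0 (neighbors: none)
  deg(5) = 1 (neighbors: 1)

Step 2: Sort degrees in non-increasing order:
  Degrees: [2, 1, 0, 0, 1] -> sorted: [2, 1, 1, 0, 0]

Degree sequence: [2, 1, 1, 0, 0]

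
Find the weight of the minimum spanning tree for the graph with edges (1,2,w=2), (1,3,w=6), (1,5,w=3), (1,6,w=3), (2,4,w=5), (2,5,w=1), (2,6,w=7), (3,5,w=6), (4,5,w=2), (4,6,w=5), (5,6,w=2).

Apply Kruskal's algorithm (sort edges by weight, add if no cycle):

Sorted edges by weight:
  (2,5) w=1
  (1,2) w=2
  (4,5) w=2
  (5,6) w=2
  (1,5) w=3
  (1,6) w=3
  (2,4) w=5
  (4,6) w=5
  (1,3) w=6
  (3,5) w=6
  (2,6) w=7

Add edge (2,5) w=1 -- no cycle. Running total: 1
Add edge (1,2) w=2 -- no cycle. Running total: 3
Add edge (4,5) w=2 -- no cycle. Running total: 5
Add edge (5,6) w=2 -- no cycle. Running total: 7
Skip edge (1,5) w=3 -- would create cycle
Skip edge (1,6) w=3 -- would create cycle
Skip edge (2,4) w=5 -- would create cycle
Skip edge (4,6) w=5 -- would create cycle
Add edge (1,3) w=6 -- no cycle. Running total: 13

MST edges: (2,5,w=1), (1,2,w=2), (4,5,w=2), (5,6,w=2), (1,3,w=6)
Total MST weight: 1 + 2 + 2 + 2 + 6 = 13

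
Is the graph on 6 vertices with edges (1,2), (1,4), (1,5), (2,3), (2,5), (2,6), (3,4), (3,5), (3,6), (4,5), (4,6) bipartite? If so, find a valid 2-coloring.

Step 1: Attempt 2-coloring using BFS:
  Start at vertex 1, assign color 0
  Color vertex 2 with color 1 (neighbor of 1)
  Color vertex 4 with color 1 (neighbor of 1)
  Color vertex 5 with color 1 (neighbor of 1)
  Color vertex 3 with color 0 (neighbor of 2)

Step 2: Conflict found! Vertices 2 and 5 are adjacent but have the same color.
This means the graph contains an odd cycle.

The graph is NOT bipartite.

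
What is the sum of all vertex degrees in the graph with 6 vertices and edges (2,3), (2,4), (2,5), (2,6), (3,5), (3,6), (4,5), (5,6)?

Step 1: Count edges incident to each vertex:
  deg(1) = 0 (neighbors: none)
  deg(2) = 4 (neighbors: 3, 4, 5, 6)
  deg(3) = 3 (neighbors: 2, 5, 6)
  deg(4) = 2 (neighbors: 2, 5)
  deg(5) = 4 (neighbors: 2, 3, 4, 6)
  deg(6) = 3 (neighbors: 2, 3, 5)

Step 2: Sum all degrees:
  0 + 4 + 3 + 2 + 4 + 3 = 16

Verification: sum of degrees = 2 * |E| = 2 * 8 = 16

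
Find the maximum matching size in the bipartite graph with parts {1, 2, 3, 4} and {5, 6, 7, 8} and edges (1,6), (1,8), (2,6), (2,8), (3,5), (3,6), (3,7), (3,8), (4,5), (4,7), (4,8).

Step 1: List the neighbors of each left vertex:
  1: 6, 8
  2: 6, 8
  3: 5, 6, 7, 8
  4: 5, 7, 8

Step 2: Greedily match left vertices, then look for augmenting paths:
  Match 1 -- 6
  Match 2 -- 8
  Match 3 -- 5
  Match 4 -- 7
  No augmenting path remains.

Step 3: Verify this is maximum:
  Matching size 4 = min(|L|, |R|) = min(4, 4), which is an upper bound, so this matching is maximum.

Maximum matching: {(1,6), (2,8), (3,5), (4,7)}
Size: 4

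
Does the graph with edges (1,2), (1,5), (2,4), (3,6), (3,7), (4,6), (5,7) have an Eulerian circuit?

Step 1: Find the degree of each vertex:
  deg(1) = 2
  deg(2) = 2
  deg(3) = 2
  deg(4) = 2
  deg(5) = 2
  deg(6) = 2
  deg(7) = 2

Step 2: Count vertices with odd degree:
  All vertices have even degree (0 odd-degree vertices)

Step 3: Apply Euler's theorem:
  - Eulerian circuit exists iff graph is connected and all vertices have even degree
  - Eulerian path exists iff graph is connected and has 0 or 2 odd-degree vertices

Graph is connected with 0 odd-degree vertices.
Both Eulerian circuit and Eulerian path exist.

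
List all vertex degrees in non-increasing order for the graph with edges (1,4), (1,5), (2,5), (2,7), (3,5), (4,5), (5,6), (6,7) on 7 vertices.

Step 1: Count edges incident to each vertex:
  deg(1) = 2 (neighbors: 4, 5)
  deg(2) = 2 (neighbors: 5, 7)
  deg(3) = 1 (neighbors: 5)
  deg(4) = 2 (neighbors: 1, 5)
  deg(5) = 5 (neighbors: 1, 2, 3, 4, 6)
  deg(6) = 2 (neighbors: 5, 7)
  deg(7) = 2 (neighbors: 2, 6)

Step 2: Sort degrees in non-increasing order:
  Degrees: [2, 2, 1, 2, 5, 2, 2] -> sorted: [5, 2, 2, 2, 2, 2, 1]

Degree sequence: [5, 2, 2, 2, 2, 2, 1]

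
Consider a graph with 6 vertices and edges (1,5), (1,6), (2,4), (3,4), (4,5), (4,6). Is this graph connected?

Step 1: Build adjacency list from edges:
  1: 5, 6
  2: 4
  3: 4
  4: 2, 3, 5, 6
  5: 1, 4
  6: 1, 4

Step 2: Run BFS/DFS from vertex 1:
  Visited: {1, 5, 6, 4, 2, 3}
  Reached 6 of 6 vertices

Step 3: All 6 vertices reached from vertex 1, so the graph is connected.
Answer: Yes, the graph is connected.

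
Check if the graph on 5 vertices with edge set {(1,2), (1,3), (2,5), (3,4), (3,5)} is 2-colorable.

Step 1: Attempt 2-coloring using BFS:
  Start at vertex 1, assign color 0
  Color vertex 2 with color 1 (neighbor of 1)
  Color vertex 3 with color 1 (neighbor of 1)
  Color vertex 5 with color 0 (neighbor of 2)
  Color vertex 4 with color 0 (neighbor of 3)

Step 2: 2-coloring succeeded. No conflicts found.
  Set A (color 0): {1, 4, 5}
  Set B (color 1): {2, 3}

The graph is bipartite with partition {1, 4, 5}, {2, 3}.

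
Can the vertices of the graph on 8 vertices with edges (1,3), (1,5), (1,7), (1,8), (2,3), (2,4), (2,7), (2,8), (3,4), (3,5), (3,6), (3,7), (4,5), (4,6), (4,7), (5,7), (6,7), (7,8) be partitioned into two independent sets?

Step 1: Attempt 2-coloring using BFS:
  Start at vertex 1, assign color 0
  Color vertex 3 with color 1 (neighbor of 1)
  Color vertex 5 with color 1 (neighbor of 1)
  Color vertex 7 with color 1 (neighbor of 1)
  Color vertex 8 with color 1 (neighbor of 1)
  Color vertex 2 with color 0 (neighbor of 3)
  Color vertex 4 with color 0 (neighbor of 3)

Step 2: Conflict found! Vertices 3 and 5 are adjacent but have the same color.
This means the graph contains an odd cycle.

The graph is NOT bipartite.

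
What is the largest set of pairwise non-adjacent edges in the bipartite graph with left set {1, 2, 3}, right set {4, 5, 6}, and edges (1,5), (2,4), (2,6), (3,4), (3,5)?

Step 1: List the neighbors of each left vertex:
  1: 5
  2: 4, 6
  3: 4, 5

Step 2: Greedily match left vertices, then look for augmenting paths:
  Match 1 -- 5
  Match 2 -- 6
  Match 3 -- 4
  No augmenting path remains.

Step 3: Verify this is maximum:
  Matching size 3 = min(|L|, |R|) = min(3, 3), which is an upper bound, so this matching is maximum.

Maximum matching: {(1,5), (2,6), (3,4)}
Size: 3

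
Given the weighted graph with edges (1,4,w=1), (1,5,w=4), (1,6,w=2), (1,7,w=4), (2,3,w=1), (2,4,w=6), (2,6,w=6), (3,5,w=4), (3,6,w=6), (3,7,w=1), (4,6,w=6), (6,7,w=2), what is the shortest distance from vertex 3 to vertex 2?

Step 1: Build adjacency list with weights:
  1: 4(w=1), 5(w=4), 6(w=2), 7(w=4)
  2: 3(w=1), 4(w=6), 6(w=6)
  3: 2(w=1), 5(w=4), 6(w=6), 7(w=1)
  4: 1(w=1), 2(w=6), 6(w=6)
  5: 1(w=4), 3(w=4)
  6: 1(w=2), 2(w=6), 3(w=6), 4(w=6), 7(w=2)
  7: 1(w=4), 3(w=1), 6(w=2)

Step 2: Apply Dijkstra's algorithm from vertex 3:
  Visit vertex 3 (distance=0)
    Update dist[2] = 1
    Update dist[5] = 4
    Update dist[6] = 6
    Update dist[7] = 1
  Visit vertex 2 (distance=1)
    Update dist[4] = 7

Step 3: Shortest path: 3 -> 2
Total weight: 1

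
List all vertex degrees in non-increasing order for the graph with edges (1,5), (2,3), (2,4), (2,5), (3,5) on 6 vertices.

Step 1: Count edges incident to each vertex:
  deg(1) = 1 (neighbors: 5)
  deg(2) = 3 (neighbors: 3, 4, 5)
  deg(3) = 2 (neighbors: 2, 5)
  deg(4) = 1 (neighbors: 2)
  deg(5) = 3 (neighbors: 1, 2, 3)
  deg(6) = 0 (neighbors: none)

Step 2: Sort degrees in non-increasing order:
  Degrees: [1, 3, 2, 1, 3, 0] -> sorted: [3, 3, 2, 1, 1, 0]

Degree sequence: [3, 3, 2, 1, 1, 0]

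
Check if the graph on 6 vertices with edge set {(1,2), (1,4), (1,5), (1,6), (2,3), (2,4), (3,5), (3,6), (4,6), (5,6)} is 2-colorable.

Step 1: Attempt 2-coloring using BFS:
  Start at vertex 1, assign color 0
  Color vertex 2 with color 1 (neighbor of 1)
  Color vertex 4 with color 1 (neighbor of 1)
  Color vertex 5 with color 1 (neighbor of 1)
  Color vertex 6 with color 1 (neighbor of 1)
  Color vertex 3 with color 0 (neighbor of 2)

Step 2: Conflict found! Vertices 2 and 4 are adjacent but have the same color.
This means the graph contains an odd cycle.

The graph is NOT bipartite.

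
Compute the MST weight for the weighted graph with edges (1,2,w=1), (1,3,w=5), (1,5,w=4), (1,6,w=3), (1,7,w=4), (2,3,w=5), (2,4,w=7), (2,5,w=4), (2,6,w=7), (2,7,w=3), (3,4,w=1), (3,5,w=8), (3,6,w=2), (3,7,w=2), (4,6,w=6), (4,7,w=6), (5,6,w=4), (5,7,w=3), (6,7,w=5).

Apply Kruskal's algorithm (sort edges by weight, add if no cycle):

Sorted edges by weight:
  (1,2) w=1
  (3,4) w=1
  (3,7) w=2
  (3,6) w=2
  (1,6) w=3
  (2,7) w=3
  (5,7) w=3
  (1,7) w=4
  (1,5) w=4
  (2,5) w=4
  (5,6) w=4
  (1,3) w=5
  (2,3) w=5
  (6,7) w=5
  (4,6) w=6
  (4,7) w=6
  (2,4) w=7
  (2,6) w=7
  (3,5) w=8

Add edge (1,2) w=1 -- no cycle. Running total: 1
Add edge (3,4) w=1 -- no cycle. Running total: 2
Add edge (3,7) w=2 -- no cycle. Running total: 4
Add edge (3,6) w=2 -- no cycle. Running total: 6
Add edge (1,6) w=3 -- no cycle. Running total: 9
Skip edge (2,7) w=3 -- would create cycle
Add edge (5,7) w=3 -- no cycle. Running total: 12

MST edges: (1,2,w=1), (3,4,w=1), (3,7,w=2), (3,6,w=2), (1,6,w=3), (5,7,w=3)
Total MST weight: 1 + 1 + 2 + 2 + 3 + 3 = 12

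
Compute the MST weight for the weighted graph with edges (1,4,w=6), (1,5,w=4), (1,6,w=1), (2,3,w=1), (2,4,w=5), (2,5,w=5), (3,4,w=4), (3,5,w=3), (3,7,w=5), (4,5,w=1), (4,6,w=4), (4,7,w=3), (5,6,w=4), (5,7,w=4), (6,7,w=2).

Apply Kruskal's algorithm (sort edges by weight, add if no cycle):

Sorted edges by weight:
  (1,6) w=1
  (2,3) w=1
  (4,5) w=1
  (6,7) w=2
  (3,5) w=3
  (4,7) w=3
  (1,5) w=4
  (3,4) w=4
  (4,6) w=4
  (5,6) w=4
  (5,7) w=4
  (2,4) w=5
  (2,5) w=5
  (3,7) w=5
  (1,4) w=6

Add edge (1,6) w=1 -- no cycle. Running total: 1
Add edge (2,3) w=1 -- no cycle. Running total: 2
Add edge (4,5) w=1 -- no cycle. Running total: 3
Add edge (6,7) w=2 -- no cycle. Running total: 5
Add edge (3,5) w=3 -- no cycle. Running total: 8
Add edge (4,7) w=3 -- no cycle. Running total: 11

MST edges: (1,6,w=1), (2,3,w=1), (4,5,w=1), (6,7,w=2), (3,5,w=3), (4,7,w=3)
Total MST weight: 1 + 1 + 1 + 2 + 3 + 3 = 11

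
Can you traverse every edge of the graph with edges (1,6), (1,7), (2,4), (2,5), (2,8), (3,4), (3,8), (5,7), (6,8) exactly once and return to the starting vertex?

Step 1: Find the degree of each vertex:
  deg(1) = 2
  deg(2) = 3
  deg(3) = 2
  deg(4) = 2
  deg(5) = 2
  deg(6) = 2
  deg(7) = 2
  deg(8) = 3

Step 2: Count vertices with odd degree:
  Odd-degree vertices: 2, 8 (2 total)

Step 3: Apply Euler's theorem:
  - Eulerian circuit exists iff graph is connected and all vertices have even degree
  - Eulerian path exists iff graph is connected and has 0 or 2 odd-degree vertices

Graph is connected with exactly 2 odd-degree vertices (2, 8).
Eulerian path exists (starting and ending at the odd-degree vertices), but no Eulerian circuit.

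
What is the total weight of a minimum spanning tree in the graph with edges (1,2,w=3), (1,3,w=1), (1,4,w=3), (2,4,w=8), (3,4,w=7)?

Apply Kruskal's algorithm (sort edges by weight, add if no cycle):

Sorted edges by weight:
  (1,3) w=1
  (1,2) w=3
  (1,4) w=3
  (3,4) w=7
  (2,4) w=8

Add edge (1,3) w=1 -- no cycle. Running total: 1
Add edge (1,2) w=3 -- no cycle. Running total: 4
Add edge (1,4) w=3 -- no cycle. Running total: 7

MST edges: (1,3,w=1), (1,2,w=3), (1,4,w=3)
Total MST weight: 1 + 3 + 3 = 7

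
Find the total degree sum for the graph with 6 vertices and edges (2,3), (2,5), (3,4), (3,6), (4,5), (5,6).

Step 1: Count edges incident to each vertex:
  deg(1) = 0 (neighbors: none)
  deg(2) = 2 (neighbors: 3, 5)
  deg(3) = 3 (neighbors: 2, 4, 6)
  deg(4) = 2 (neighbors: 3, 5)
  deg(5) = 3 (neighbors: 2, 4, 6)
  deg(6) = 2 (neighbors: 3, 5)

Step 2: Sum all degrees:
  0 + 2 + 3 + 2 + 3 + 2 = 12

Verification: sum of degrees = 2 * |E| = 2 * 6 = 12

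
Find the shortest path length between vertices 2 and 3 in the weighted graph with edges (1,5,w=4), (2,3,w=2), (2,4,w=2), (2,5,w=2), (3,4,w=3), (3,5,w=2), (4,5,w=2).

Step 1: Build adjacency list with weights:
  1: 5(w=4)
  2: 3(w=2), 4(w=2), 5(w=2)
  3: 2(w=2), 4(w=3), 5(w=2)
  4: 2(w=2), 3(w=3), 5(w=2)
  5: 1(w=4), 2(w=2), 3(w=2), 4(w=2)

Step 2: Apply Dijkstra's algorithm from vertex 2:
  Visit vertex 2 (distance=0)
    Update dist[3] = 2
    Update dist[4] = 2
    Update dist[5] = 2
  Visit vertex 3 (distance=2)

Step 3: Shortest path: 2 -> 3
Total weight: 2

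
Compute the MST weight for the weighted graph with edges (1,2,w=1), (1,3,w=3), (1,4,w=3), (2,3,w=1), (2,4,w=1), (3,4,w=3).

Apply Kruskal's algorithm (sort edges by weight, add if no cycle):

Sorted edges by weight:
  (1,2) w=1
  (2,3) w=1
  (2,4) w=1
  (1,3) w=3
  (1,4) w=3
  (3,4) w=3

Add edge (1,2) w=1 -- no cycle. Running total: 1
Add edge (2,3) w=1 -- no cycle. Running total: 2
Add edge (2,4) w=1 -- no cycle. Running total: 3

MST edges: (1,2,w=1), (2,3,w=1), (2,4,w=1)
Total MST weight: 1 + 1 + 1 = 3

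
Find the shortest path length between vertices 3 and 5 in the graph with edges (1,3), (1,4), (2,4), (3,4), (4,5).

Step 1: Build adjacency list:
  1: 3, 4
  2: 4
  3: 1, 4
  4: 1, 2, 3, 5
  5: 4

Step 2: BFS from vertex 3 to find shortest path to 5:
  vertex 1 reached at distance 1
  vertex 4 reached at distance 1
  vertex 2 reached at distance 2
  vertex 5 reached at distance 2

Step 3: Shortest path: 3 -> 4 -> 5
Path length: 2 edges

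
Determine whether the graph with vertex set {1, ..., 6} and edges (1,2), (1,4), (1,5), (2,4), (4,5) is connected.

Step 1: Build adjacency list from edges:
  1: 2, 4, 5
  2: 1, 4
  3: (none)
  4: 1, 2, 5
  5: 1, 4
  6: (none)

Step 2: Run BFS/DFS from vertex 1:
  Visited: {1, 2, 4, 5}
  Reached 4 of 6 vertices

Step 3: Only 4 of 6 vertices reached. Graph is disconnected.
Connected components: {1, 2, 4, 5}, {3}, {6}
Answer: No, the graph is not connected (3 components).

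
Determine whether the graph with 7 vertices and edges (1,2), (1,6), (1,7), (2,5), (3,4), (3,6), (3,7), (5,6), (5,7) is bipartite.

Step 1: Attempt 2-coloring using BFS:
  Start at vertex 1, assign color 0
  Color vertex 2 with color 1 (neighbor of 1)
  Color vertex 6 with color 1 (neighbor of 1)
  Color vertex 7 with color 1 (neighbor of 1)
  Color vertex 5 with color 0 (neighbor of 2)
  Color vertex 3 with color 0 (neighbor of 6)
  Color vertex 4 with color 1 (neighbor of 3)

Step 2: 2-coloring succeeded. No conflicts found.
  Set A (color 0): {1, 3, 5}
  Set B (color 1): {2, 4, 6, 7}

The graph is bipartite with partition {1, 3, 5}, {2, 4, 6, 7}.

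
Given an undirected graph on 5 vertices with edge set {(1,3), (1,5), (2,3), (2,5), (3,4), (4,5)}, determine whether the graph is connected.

Step 1: Build adjacency list from edges:
  1: 3, 5
  2: 3, 5
  3: 1, 2, 4
  4: 3, 5
  5: 1, 2, 4

Step 2: Run BFS/DFS from vertex 1:
  Visited: {1, 3, 5, 2, 4}
  Reached 5 of 5 vertices

Step 3: All 5 vertices reached from vertex 1, so the graph is connected.
Answer: Yes, the graph is connected.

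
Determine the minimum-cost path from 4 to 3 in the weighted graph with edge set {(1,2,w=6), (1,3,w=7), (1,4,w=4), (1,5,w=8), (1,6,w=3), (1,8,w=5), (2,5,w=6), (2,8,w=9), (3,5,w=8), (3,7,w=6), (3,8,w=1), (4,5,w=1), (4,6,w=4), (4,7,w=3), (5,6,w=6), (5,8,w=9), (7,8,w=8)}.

Step 1: Build adjacency list with weights:
  1: 2(w=6), 3(w=7), 4(w=4), 5(w=8), 6(w=3), 8(w=5)
  2: 1(w=6), 5(w=6), 8(w=9)
  3: 1(w=7), 5(w=8), 7(w=6), 8(w=1)
  4: 1(w=4), 5(w=1), 6(w=4), 7(w=3)
  5: 1(w=8), 2(w=6), 3(w=8), 4(w=1), 6(w=6), 8(w=9)
  6: 1(w=3), 4(w=4), 5(w=6)
  7: 3(w=6), 4(w=3), 8(w=8)
  8: 1(w=5), 2(w=9), 3(w=1), 5(w=9), 7(w=8)

Step 2: Apply Dijkstra's algorithm from vertex 4:
  Visit vertex 4 (distance=0)
    Update dist[1] = 4
    Update dist[5] = 1
    Update dist[6] = 4
    Update dist[7] = 3
  Visit vertex 5 (distance=1)
    Update dist[2] = 7
    Update dist[3] = 9
    Update dist[8] = 10
  Visit vertex 7 (distance=3)
  Visit vertex 1 (distance=4)
    Update dist[8] = 9
  Visit vertex 6 (distance=4)
  Visit vertex 2 (distance=7)
  Visit vertex 3 (distance=9)

Step 3: Shortest path: 4 -> 7 -> 3
Total weight: 3 + 6 = 9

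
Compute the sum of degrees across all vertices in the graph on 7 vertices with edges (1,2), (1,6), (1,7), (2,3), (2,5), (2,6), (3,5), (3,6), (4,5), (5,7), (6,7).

Step 1: Count edges incident to each vertex:
  deg(1) = 3 (neighbors: 2, 6, 7)
  deg(2) = 4 (neighbors: 1, 3, 5, 6)
  deg(3) = 3 (neighbors: 2, 5, 6)
  deg(4) = 1 (neighbors: 5)
  deg(5) = 4 (neighbors: 2, 3, 4, 7)
  deg(6) = 4 (neighbors: 1, 2, 3, 7)
  deg(7) = 3 (neighbors: 1, 5, 6)

Step 2: Sum all degrees:
  3 + 4 + 3 + 1 + 4 + 4 + 3 = 22

Verification: sum of degrees = 2 * |E| = 2 * 11 = 22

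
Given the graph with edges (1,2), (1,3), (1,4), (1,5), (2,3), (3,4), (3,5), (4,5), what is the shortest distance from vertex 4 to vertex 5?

Step 1: Build adjacency list:
  1: 2, 3, 4, 5
  2: 1, 3
  3: 1, 2, 4, 5
  4: 1, 3, 5
  5: 1, 3, 4

Step 2: BFS from vertex 4 to find shortest path to 5:
  vertex 1 reached at distance 1
  vertex 3 reached at distance 1
  vertex 5 reached at distance 1

Step 3: Shortest path: 4 -> 5
Path length: 1 edge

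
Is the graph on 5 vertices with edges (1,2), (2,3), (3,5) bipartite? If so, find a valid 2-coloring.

Step 1: Attempt 2-coloring using BFS:
  Start at vertex 1, assign color 0
  Color vertex 2 with color 1 (neighbor of 1)
  Color vertex 3 with color 0 (neighbor of 2)
  Color vertex 5 with color 1 (neighbor of 3)
  Start new component at vertex 4, assign color 0

Step 2: 2-coloring succeeded. No conflicts found.
  Set A (color 0): {1, 3, 4}
  Set B (color 1): {2, 5}

The graph is bipartite with partition {1, 3, 4}, {2, 5}.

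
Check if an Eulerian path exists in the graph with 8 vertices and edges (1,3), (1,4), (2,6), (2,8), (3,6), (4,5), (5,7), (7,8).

Step 1: Find the degree of each vertex:
  deg(1) = 2
  deg(2) = 2
  deg(3) = 2
  deg(4) = 2
  deg(5) = 2
  deg(6) = 2
  deg(7) = 2
  deg(8) = 2

Step 2: Count vertices with odd degree:
  All vertices have even degree (0 odd-degree vertices)

Step 3: Apply Euler's theorem:
  - Eulerian circuit exists iff graph is connected and all vertices have even degree
  - Eulerian path exists iff graph is connected and has 0 or 2 odd-degree vertices

Graph is connected with 0 odd-degree vertices.
Both Eulerian circuit and Eulerian path exist.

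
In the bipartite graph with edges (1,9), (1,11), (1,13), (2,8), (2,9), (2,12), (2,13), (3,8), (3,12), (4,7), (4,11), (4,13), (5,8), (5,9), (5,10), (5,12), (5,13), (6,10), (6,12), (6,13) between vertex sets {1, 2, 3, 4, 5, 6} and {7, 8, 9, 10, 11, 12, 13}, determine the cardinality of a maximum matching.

Step 1: List the neighbors of each left vertex:
  1: 9, 11, 13
  2: 8, 9, 12, 13
  3: 8, 12
  4: 7, 11, 13
  5: 8, 9, 10, 12, 13
  6: 10, 12, 13

Step 2: Greedily match left vertices, then look for augmenting paths:
  Match 1 -- 9
  Match 2 -- 8
  Match 3 -- 12
  Match 4 -- 7
  Match 5 -- 10
  Match 6 -- 13
  No augmenting path remains.

Step 3: Verify this is maximum:
  Matching size 6 = min(|L|, |R|) = min(6, 7), which is an upper bound, so this matching is maximum.

Maximum matching: {(1,9), (2,8), (3,12), (4,7), (5,10), (6,13)}
Size: 6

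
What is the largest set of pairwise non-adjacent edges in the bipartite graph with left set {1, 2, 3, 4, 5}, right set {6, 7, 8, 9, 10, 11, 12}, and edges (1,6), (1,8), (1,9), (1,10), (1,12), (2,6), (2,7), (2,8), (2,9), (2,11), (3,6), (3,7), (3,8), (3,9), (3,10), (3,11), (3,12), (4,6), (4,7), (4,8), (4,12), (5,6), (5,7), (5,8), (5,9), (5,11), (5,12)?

Step 1: List the neighbors of each left vertex:
  1: 6, 8, 9, 10, 12
  2: 6, 7, 8, 9, 11
  3: 6, 7, 8, 9, 10, 11, 12
  4: 6, 7, 8, 12
  5: 6, 7, 8, 9, 11, 12

Step 2: Greedily match left vertices, then look for augmenting paths:
  Match 1 -- 6
  Match 2 -- 7
  Match 3 -- 8
  Match 4 -- 12
  Match 5 -- 9
  No augmenting path remains.

Step 3: Verify this is maximum:
  Matching size 5 = min(|L|, |R|) = min(5, 7), which is an upper bound, so this matching is maximum.

Maximum matching: {(1,6), (2,7), (3,8), (4,12), (5,9)}
Size: 5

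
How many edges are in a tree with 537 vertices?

A tree on n vertices always has exactly n - 1 edges.
For n = 537: edges = 537 - 1 = 536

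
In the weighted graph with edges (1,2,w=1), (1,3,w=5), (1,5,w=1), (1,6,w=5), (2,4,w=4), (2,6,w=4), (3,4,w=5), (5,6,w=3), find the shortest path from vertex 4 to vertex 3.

Step 1: Build adjacency list with weights:
  1: 2(w=1), 3(w=5), 5(w=1), 6(w=5)
  2: 1(w=1), 4(w=4), 6(w=4)
  3: 1(w=5), 4(w=5)
  4: 2(w=4), 3(w=5)
  5: 1(w=1), 6(w=3)
  6: 1(w=5), 2(w=4), 5(w=3)

Step 2: Apply Dijkstra's algorithm from vertex 4:
  Visit vertex 4 (distance=0)
    Update dist[2] = 4
    Update dist[3] = 5
  Visit vertex 2 (distance=4)
    Update dist[1] = 5
    Update dist[6] = 8
  Visit vertex 1 (distance=5)
    Update dist[5] = 6
  Visit vertex 3 (distance=5)

Step 3: Shortest path: 4 -> 3
Total weight: 5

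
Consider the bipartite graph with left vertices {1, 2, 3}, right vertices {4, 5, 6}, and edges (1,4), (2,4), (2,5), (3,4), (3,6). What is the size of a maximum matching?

Step 1: List the neighbors of each left vertex:
  1: 4
  2: 4, 5
  3: 4, 6

Step 2: Greedily match left vertices, then look for augmenting paths:
  Match 1 -- 4
  Match 2 -- 5
  Match 3 -- 6
  No augmenting path remains.

Step 3: Verify this is maximum:
  Matching size 3 = min(|L|, |R|) = min(3, 3), which is an upper bound, so this matching is maximum.

Maximum matching: {(1,4), (2,5), (3,6)}
Size: 3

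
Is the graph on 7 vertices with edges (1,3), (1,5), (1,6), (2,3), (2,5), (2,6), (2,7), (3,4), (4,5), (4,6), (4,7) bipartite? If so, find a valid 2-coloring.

Step 1: Attempt 2-coloring using BFS:
  Start at vertex 1, assign color 0
  Color vertex 3 with color 1 (neighbor of 1)
  Color vertex 5 with color 1 (neighbor of 1)
  Color vertex 6 with color 1 (neighbor of 1)
  Color vertex 2 with color 0 (neighbor of 3)
  Color vertex 4 with color 0 (neighbor of 3)
  Color vertex 7 with color 1 (neighbor of 2)

Step 2: 2-coloring succeeded. No conflicts found.
  Set A (color 0): {1, 2, 4}
  Set B (color 1): {3, 5, 6, 7}

The graph is bipartite with partition {1, 2, 4}, {3, 5, 6, 7}.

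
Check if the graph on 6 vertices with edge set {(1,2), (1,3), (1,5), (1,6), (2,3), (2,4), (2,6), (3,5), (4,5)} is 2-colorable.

Step 1: Attempt 2-coloring using BFS:
  Start at vertex 1, assign color 0
  Color vertex 2 with color 1 (neighbor of 1)
  Color vertex 3 with color 1 (neighbor of 1)
  Color vertex 5 with color 1 (neighbor of 1)
  Color vertex 6 with color 1 (neighbor of 1)

Step 2: Conflict found! Vertices 2 and 3 are adjacent but have the same color.
This means the graph contains an odd cycle.

The graph is NOT bipartite.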